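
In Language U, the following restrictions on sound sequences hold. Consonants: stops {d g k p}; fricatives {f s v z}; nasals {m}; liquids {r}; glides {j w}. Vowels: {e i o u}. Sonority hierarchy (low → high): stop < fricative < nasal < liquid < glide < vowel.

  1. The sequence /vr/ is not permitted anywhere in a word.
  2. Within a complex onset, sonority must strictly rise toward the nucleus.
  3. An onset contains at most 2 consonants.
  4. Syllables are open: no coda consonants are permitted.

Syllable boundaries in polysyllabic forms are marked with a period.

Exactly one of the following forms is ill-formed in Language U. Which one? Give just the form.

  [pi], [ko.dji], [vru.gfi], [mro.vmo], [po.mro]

[vru.gfi]

[pi] — σ1 onset /p/, coda /∅/ ok → well-formed
[ko.dji] — σ1 onset /k/, coda /∅/ ok; σ2 onset /dj/ (1→5 rises), coda /∅/ ok → well-formed
[vru.gfi] — violates constraint 1: contains banned sequence /vr/ → ill-formed
[mro.vmo] — σ1 onset /mr/ (3→4 rises), coda /∅/ ok; σ2 onset /vm/ (2→3 rises), coda /∅/ ok → well-formed
[po.mro] — σ1 onset /p/, coda /∅/ ok; σ2 onset /mr/ (3→4 rises), coda /∅/ ok → well-formed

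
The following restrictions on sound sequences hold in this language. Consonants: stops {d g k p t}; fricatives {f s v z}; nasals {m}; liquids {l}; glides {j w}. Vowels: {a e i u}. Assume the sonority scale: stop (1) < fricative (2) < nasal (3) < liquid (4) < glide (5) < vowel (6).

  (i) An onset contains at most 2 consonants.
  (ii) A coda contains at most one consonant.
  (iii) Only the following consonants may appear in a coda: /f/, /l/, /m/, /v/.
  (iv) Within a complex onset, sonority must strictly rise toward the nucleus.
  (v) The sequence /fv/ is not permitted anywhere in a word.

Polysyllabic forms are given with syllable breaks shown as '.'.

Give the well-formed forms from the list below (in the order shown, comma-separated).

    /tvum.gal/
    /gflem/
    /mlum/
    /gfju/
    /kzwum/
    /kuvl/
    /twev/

/tvum.gal/ — σ1 onset /tv/ (1→2 rises), coda /m/ ok; σ2 onset /g/, coda /l/ ok → well-formed
/gflem/ — violates constraint (i): syllable 1 onset /gfl/ has 3 consonants (> 2) → ill-formed
/mlum/ — σ1 onset /ml/ (3→4 rises), coda /m/ ok → well-formed
/gfju/ — violates constraint (i): syllable 1 onset /gfj/ has 3 consonants (> 2) → ill-formed
/kzwum/ — violates constraint (i): syllable 1 onset /kzw/ has 3 consonants (> 2) → ill-formed
/kuvl/ — violates constraint (ii): syllable 1 coda /vl/ has 2 consonants (> 1) → ill-formed
/twev/ — σ1 onset /tw/ (1→5 rises), coda /v/ ok → well-formed

/tvum.gal/, /mlum/, /twev/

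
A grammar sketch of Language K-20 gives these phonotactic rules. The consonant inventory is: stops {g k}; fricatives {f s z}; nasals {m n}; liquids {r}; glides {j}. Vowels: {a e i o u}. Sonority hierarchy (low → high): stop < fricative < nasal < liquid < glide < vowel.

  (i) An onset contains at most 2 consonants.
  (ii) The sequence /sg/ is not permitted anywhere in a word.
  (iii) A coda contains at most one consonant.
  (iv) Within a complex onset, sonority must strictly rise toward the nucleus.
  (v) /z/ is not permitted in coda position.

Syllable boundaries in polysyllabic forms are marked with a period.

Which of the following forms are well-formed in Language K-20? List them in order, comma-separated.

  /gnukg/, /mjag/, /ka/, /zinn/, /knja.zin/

/gnukg/ — violates constraint (iii): syllable 1 coda /kg/ has 2 consonants (> 1) → ill-formed
/mjag/ — σ1 onset /mj/ (3→5 rises), coda /g/ ok → well-formed
/ka/ — σ1 onset /k/, coda /∅/ ok → well-formed
/zinn/ — violates constraint (iii): syllable 1 coda /nn/ has 2 consonants (> 1) → ill-formed
/knja.zin/ — violates constraint (i): syllable 1 onset /knj/ has 3 consonants (> 2) → ill-formed

/mjag/, /ka/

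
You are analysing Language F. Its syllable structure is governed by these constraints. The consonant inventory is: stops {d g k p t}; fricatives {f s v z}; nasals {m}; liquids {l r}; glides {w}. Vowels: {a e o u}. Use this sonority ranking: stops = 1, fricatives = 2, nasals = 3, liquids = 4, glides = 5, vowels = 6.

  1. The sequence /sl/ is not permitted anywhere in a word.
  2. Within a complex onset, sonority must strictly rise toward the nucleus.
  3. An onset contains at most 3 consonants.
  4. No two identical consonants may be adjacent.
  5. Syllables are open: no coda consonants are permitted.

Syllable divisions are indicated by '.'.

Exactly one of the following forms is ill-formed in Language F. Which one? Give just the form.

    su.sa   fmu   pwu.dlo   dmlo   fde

fde

su.sa — σ1 onset /s/, coda /∅/ ok; σ2 onset /s/, coda /∅/ ok → well-formed
fmu — σ1 onset /fm/ (2→3 rises), coda /∅/ ok → well-formed
pwu.dlo — σ1 onset /pw/ (1→5 rises), coda /∅/ ok; σ2 onset /dl/ (1→4 rises), coda /∅/ ok → well-formed
dmlo — σ1 onset /dml/ (1→3→4 rises), coda /∅/ ok → well-formed
fde — violates constraint 2: syllable 1 onset /fd/: /f/ (fricative, 2) → /d/ (stop, 1) does not rise → ill-formed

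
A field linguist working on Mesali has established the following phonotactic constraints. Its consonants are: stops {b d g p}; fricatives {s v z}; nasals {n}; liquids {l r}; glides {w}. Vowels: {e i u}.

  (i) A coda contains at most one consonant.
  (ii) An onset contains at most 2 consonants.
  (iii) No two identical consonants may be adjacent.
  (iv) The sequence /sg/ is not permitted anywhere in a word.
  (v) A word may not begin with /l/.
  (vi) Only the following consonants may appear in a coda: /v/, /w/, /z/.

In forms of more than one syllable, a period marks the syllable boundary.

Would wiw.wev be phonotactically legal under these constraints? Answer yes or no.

no

wiw.wev — violates constraint (iii): adjacent identical consonants /ww/ → phonotactically illegal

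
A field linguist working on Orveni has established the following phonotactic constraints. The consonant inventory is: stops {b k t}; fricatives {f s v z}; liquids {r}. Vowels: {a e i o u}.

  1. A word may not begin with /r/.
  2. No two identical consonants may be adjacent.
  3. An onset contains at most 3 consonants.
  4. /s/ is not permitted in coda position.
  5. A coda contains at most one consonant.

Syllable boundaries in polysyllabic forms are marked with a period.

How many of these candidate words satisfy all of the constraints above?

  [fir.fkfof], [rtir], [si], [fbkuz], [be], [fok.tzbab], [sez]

6

[fir.fkfof] — σ1 onset /f/, coda /r/ ok; σ2 onset /fkf/ (3C), coda /f/ ok → licit
[rtir] — violates constraint 1: word begins with /r/ → illicit
[si] — σ1 onset /s/, coda /∅/ ok → licit
[fbkuz] — σ1 onset /fbk/ (3C), coda /z/ ok → licit
[be] — σ1 onset /b/, coda /∅/ ok → licit
[fok.tzbab] — σ1 onset /f/, coda /k/ ok; σ2 onset /tzb/ (3C), coda /b/ ok → licit
[sez] — σ1 onset /s/, coda /z/ ok → licit
Licit: [fir.fkfof], [si], [fbkuz], [be], [fok.tzbab], [sez] → 6.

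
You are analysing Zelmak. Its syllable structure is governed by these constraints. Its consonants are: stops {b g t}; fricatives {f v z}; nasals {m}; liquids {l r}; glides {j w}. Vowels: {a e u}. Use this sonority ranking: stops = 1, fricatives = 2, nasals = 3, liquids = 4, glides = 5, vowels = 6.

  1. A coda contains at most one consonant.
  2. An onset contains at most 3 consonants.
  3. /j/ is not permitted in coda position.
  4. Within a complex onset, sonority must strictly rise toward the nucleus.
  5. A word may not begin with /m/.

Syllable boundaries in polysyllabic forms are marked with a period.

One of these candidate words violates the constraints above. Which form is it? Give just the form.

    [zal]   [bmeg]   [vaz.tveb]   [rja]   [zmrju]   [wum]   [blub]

[zmrju]

[zal] — σ1 onset /z/, coda /l/ ok → phonotactically legal
[bmeg] — σ1 onset /bm/ (1→3 rises), coda /g/ ok → phonotactically legal
[vaz.tveb] — σ1 onset /v/, coda /z/ ok; σ2 onset /tv/ (1→2 rises), coda /b/ ok → phonotactically legal
[rja] — σ1 onset /rj/ (4→5 rises), coda /∅/ ok → phonotactically legal
[zmrju] — violates constraint 2: syllable 1 onset /zmrj/ has 4 consonants (> 3) → phonotactically illegal
[wum] — σ1 onset /w/, coda /m/ ok → phonotactically legal
[blub] — σ1 onset /bl/ (1→4 rises), coda /b/ ok → phonotactically legal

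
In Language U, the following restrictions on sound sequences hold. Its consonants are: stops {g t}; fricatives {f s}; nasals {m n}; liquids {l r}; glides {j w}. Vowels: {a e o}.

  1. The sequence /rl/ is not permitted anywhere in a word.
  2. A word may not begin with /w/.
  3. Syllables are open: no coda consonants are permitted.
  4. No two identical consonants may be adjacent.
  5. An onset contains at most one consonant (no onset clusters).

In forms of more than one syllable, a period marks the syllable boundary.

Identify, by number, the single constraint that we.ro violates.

we.ro: word begins with /w/.
This is a violation of constraint 2: "A word may not begin with /w/."
The remaining constraints (1, 3, 4, 5) are satisfied.

2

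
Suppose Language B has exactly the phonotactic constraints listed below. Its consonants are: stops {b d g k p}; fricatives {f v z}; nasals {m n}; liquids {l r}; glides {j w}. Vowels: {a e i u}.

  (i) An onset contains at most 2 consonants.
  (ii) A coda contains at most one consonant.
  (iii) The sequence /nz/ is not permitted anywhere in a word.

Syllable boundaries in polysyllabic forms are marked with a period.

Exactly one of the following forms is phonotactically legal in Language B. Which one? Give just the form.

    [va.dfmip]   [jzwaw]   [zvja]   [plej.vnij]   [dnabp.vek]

[plej.vnij]

[va.dfmip] — violates constraint (i): syllable 2 onset /dfm/ has 3 consonants (> 2) → phonotactically illegal
[jzwaw] — violates constraint (i): syllable 1 onset /jzw/ has 3 consonants (> 2) → phonotactically illegal
[zvja] — violates constraint (i): syllable 1 onset /zvj/ has 3 consonants (> 2) → phonotactically illegal
[plej.vnij] — σ1 onset /pl/ (2C), coda /j/ ok; σ2 onset /vn/ (2C), coda /j/ ok → phonotactically legal
[dnabp.vek] — violates constraint (ii): syllable 1 coda /bp/ has 2 consonants (> 1) → phonotactically illegal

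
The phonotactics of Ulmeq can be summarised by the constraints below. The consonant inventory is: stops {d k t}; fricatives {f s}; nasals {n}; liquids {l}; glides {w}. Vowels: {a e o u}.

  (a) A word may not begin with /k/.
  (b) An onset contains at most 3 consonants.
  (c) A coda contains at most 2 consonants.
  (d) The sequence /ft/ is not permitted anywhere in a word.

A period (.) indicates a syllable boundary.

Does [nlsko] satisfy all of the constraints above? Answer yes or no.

[nlsko] — violates constraint (b): syllable 1 onset /nlsk/ has 4 consonants (> 3) → ill-formed

no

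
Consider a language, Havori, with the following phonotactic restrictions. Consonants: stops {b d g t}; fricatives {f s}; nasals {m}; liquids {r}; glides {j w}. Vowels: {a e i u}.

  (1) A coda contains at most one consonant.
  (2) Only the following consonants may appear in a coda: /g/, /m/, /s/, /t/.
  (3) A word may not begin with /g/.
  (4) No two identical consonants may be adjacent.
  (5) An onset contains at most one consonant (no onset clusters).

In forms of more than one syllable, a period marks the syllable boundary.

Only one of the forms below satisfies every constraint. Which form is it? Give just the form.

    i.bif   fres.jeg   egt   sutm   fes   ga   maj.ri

i.bif — violates constraint 2: syllable 2 coda contains /f/, which is not a licensed coda consonant → phonotactically illegal
fres.jeg — violates constraint 5: syllable 1 onset /fr/ has 2 consonants (> 1) → phonotactically illegal
egt — violates constraint 1: syllable 1 coda /gt/ has 2 consonants (> 1) → phonotactically illegal
sutm — violates constraint 1: syllable 1 coda /tm/ has 2 consonants (> 1) → phonotactically illegal
fes — σ1 onset /f/, coda /s/ ok → phonotactically legal
ga — violates constraint 3: word begins with /g/ → phonotactically illegal
maj.ri — violates constraint 2: syllable 1 coda contains /j/, which is not a licensed coda consonant → phonotactically illegal

fes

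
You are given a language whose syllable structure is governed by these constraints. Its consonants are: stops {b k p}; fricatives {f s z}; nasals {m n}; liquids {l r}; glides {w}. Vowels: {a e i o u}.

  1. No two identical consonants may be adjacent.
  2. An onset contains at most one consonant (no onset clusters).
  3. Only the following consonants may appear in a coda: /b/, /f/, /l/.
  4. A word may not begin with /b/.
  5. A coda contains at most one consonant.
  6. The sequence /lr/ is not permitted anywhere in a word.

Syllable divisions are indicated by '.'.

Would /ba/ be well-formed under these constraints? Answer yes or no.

no

/ba/ — violates constraint 4: word begins with /b/ → ill-formed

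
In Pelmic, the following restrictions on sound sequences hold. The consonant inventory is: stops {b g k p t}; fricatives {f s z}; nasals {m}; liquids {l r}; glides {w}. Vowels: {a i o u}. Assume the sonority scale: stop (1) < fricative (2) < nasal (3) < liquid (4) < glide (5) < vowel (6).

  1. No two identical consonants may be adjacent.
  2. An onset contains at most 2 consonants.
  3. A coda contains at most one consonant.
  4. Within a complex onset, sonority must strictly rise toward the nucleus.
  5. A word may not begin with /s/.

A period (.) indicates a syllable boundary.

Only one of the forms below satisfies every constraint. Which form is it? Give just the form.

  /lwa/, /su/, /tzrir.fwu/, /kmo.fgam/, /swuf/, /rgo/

/lwa/ — σ1 onset /lw/ (4→5 rises), coda /∅/ ok → well-formed
/su/ — violates constraint 5: word begins with /s/ → ill-formed
/tzrir.fwu/ — violates constraint 2: syllable 1 onset /tzr/ has 3 consonants (> 2) → ill-formed
/kmo.fgam/ — violates constraint 4: syllable 2 onset /fg/: /f/ (fricative, 2) → /g/ (stop, 1) does not rise → ill-formed
/swuf/ — violates constraint 5: word begins with /s/ → ill-formed
/rgo/ — violates constraint 4: syllable 1 onset /rg/: /r/ (liquid, 4) → /g/ (stop, 1) does not rise → ill-formed

/lwa/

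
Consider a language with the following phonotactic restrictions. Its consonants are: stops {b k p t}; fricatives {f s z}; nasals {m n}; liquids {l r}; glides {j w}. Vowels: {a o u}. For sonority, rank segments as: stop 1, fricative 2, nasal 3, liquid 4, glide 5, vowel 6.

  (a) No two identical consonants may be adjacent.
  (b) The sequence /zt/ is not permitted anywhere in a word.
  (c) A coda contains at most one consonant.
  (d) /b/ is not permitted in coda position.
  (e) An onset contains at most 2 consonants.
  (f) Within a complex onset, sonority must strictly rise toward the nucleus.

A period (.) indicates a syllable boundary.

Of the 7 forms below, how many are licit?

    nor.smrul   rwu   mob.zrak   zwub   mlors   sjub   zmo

nor.smrul — violates constraint (e): syllable 2 onset /smr/ has 3 consonants (> 2) → illicit
rwu — σ1 onset /rw/ (4→5 rises), coda /∅/ ok → licit
mob.zrak — violates constraint (d): syllable 1 coda contains /b/ → illicit
zwub — violates constraint (d): syllable 1 coda contains /b/ → illicit
mlors — violates constraint (c): syllable 1 coda /rs/ has 2 consonants (> 1) → illicit
sjub — violates constraint (d): syllable 1 coda contains /b/ → illicit
zmo — σ1 onset /zm/ (2→3 rises), coda /∅/ ok → licit
Licit: rwu, zmo → 2.

2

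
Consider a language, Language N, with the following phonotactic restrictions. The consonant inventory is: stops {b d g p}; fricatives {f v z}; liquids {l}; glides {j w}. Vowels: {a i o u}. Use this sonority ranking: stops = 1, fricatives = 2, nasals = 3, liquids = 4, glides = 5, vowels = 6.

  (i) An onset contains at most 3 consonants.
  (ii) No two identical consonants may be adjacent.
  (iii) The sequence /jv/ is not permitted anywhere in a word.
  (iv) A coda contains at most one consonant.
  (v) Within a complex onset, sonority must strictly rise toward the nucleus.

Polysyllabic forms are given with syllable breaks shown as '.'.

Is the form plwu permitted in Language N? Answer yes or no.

plwu — σ1 onset /plw/ (1→4→5 rises), coda /∅/ ok → permitted

yes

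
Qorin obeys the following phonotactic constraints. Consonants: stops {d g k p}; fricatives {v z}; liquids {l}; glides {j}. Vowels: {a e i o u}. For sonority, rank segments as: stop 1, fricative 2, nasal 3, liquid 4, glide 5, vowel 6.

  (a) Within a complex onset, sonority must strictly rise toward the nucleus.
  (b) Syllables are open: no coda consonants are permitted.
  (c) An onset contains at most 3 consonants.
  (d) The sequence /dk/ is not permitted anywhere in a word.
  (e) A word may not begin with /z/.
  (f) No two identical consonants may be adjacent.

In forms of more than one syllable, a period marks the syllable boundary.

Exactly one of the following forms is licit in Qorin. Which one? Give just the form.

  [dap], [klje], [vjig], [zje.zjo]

[dap] — violates constraint (b): syllable 1 coda /p/ has 1 consonant (> 0) → illicit
[klje] — σ1 onset /klj/ (1→4→5 rises), coda /∅/ ok → licit
[vjig] — violates constraint (b): syllable 1 coda /g/ has 1 consonant (> 0) → illicit
[zje.zjo] — violates constraint (e): word begins with /z/ → illicit

[klje]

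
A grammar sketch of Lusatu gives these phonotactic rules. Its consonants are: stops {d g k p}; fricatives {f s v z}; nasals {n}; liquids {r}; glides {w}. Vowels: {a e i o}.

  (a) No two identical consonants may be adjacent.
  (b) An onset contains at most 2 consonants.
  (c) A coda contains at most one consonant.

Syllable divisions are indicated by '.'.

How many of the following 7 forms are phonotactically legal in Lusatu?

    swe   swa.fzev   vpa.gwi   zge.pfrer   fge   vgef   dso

swe — σ1 onset /sw/ (2C), coda /∅/ ok → phonotactically legal
swa.fzev — σ1 onset /sw/ (2C), coda /∅/ ok; σ2 onset /fz/ (2C), coda /v/ ok → phonotactically legal
vpa.gwi — σ1 onset /vp/ (2C), coda /∅/ ok; σ2 onset /gw/ (2C), coda /∅/ ok → phonotactically legal
zge.pfrer — violates constraint (b): syllable 2 onset /pfr/ has 3 consonants (> 2) → phonotactically illegal
fge — σ1 onset /fg/ (2C), coda /∅/ ok → phonotactically legal
vgef — σ1 onset /vg/ (2C), coda /f/ ok → phonotactically legal
dso — σ1 onset /ds/ (2C), coda /∅/ ok → phonotactically legal
Phonotactically legal: swe, swa.fzev, vpa.gwi, fge, vgef, dso → 6.

6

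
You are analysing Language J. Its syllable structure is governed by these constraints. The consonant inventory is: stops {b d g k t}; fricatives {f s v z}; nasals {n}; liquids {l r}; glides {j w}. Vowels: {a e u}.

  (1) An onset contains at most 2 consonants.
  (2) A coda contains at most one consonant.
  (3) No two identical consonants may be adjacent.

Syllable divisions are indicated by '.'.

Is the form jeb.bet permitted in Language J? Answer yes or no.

jeb.bet — violates constraint 3: adjacent identical consonants /bb/ → not permitted

no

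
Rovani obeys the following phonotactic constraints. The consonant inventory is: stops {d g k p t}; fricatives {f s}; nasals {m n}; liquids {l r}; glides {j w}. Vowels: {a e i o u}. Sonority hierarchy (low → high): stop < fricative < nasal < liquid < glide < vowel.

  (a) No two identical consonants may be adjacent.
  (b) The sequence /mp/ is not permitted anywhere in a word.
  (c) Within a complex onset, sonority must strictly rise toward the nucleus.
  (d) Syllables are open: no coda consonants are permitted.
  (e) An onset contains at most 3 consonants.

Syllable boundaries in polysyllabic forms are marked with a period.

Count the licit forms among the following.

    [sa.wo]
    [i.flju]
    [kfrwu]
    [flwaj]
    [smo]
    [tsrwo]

[sa.wo] — σ1 onset /s/, coda /∅/ ok; σ2 onset /w/, coda /∅/ ok → licit
[i.flju] — σ1 onset /∅/, coda /∅/ ok; σ2 onset /flj/ (2→4→5 rises), coda /∅/ ok → licit
[kfrwu] — violates constraint (e): syllable 1 onset /kfrw/ has 4 consonants (> 3) → illicit
[flwaj] — violates constraint (d): syllable 1 coda /j/ has 1 consonant (> 0) → illicit
[smo] — σ1 onset /sm/ (2→3 rises), coda /∅/ ok → licit
[tsrwo] — violates constraint (e): syllable 1 onset /tsrw/ has 4 consonants (> 3) → illicit
Licit: [sa.wo], [i.flju], [smo] → 3.

3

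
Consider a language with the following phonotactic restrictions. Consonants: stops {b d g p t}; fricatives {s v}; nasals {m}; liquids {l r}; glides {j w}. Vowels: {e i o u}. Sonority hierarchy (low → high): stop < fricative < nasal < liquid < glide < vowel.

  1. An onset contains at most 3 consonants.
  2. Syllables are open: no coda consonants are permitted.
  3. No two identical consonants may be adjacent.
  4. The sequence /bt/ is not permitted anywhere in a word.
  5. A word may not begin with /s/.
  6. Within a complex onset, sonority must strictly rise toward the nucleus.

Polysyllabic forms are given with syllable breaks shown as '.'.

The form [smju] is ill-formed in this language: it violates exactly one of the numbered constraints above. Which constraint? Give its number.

[smju]: word begins with /s/.
This is a violation of constraint 5: "A word may not begin with /s/."
The remaining constraints (1, 2, 3, 4, 6) are satisfied.

5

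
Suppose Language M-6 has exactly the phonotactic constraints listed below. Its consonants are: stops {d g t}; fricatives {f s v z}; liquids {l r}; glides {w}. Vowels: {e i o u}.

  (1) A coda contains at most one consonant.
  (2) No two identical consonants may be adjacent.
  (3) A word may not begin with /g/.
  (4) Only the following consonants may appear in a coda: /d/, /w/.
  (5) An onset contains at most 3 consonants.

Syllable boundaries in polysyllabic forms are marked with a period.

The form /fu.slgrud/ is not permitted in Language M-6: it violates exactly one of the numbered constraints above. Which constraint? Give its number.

5

/fu.slgrud/: syllable 2 onset /slgr/ has 4 consonants (> 3).
This is a violation of constraint 5: "An onset contains at most 3 consonants."
The remaining constraints (1, 2, 3, 4) are satisfied.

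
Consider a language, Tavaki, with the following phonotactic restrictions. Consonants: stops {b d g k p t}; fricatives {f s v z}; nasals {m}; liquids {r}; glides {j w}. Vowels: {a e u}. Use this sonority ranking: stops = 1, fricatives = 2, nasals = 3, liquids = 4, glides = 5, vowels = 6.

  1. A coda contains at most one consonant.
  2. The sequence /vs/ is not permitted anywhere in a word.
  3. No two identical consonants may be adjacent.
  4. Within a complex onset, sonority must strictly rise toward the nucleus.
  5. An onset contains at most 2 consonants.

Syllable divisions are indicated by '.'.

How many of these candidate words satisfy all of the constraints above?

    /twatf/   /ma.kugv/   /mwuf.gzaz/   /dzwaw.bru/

1

/twatf/ — violates constraint 1: syllable 1 coda /tf/ has 2 consonants (> 1) → phonotactically illegal
/ma.kugv/ — violates constraint 1: syllable 2 coda /gv/ has 2 consonants (> 1) → phonotactically illegal
/mwuf.gzaz/ — σ1 onset /mw/ (3→5 rises), coda /f/ ok; σ2 onset /gz/ (1→2 rises), coda /z/ ok → phonotactically legal
/dzwaw.bru/ — violates constraint 5: syllable 1 onset /dzw/ has 3 consonants (> 2) → phonotactically illegal
Phonotactically legal: /mwuf.gzaz/ → 1.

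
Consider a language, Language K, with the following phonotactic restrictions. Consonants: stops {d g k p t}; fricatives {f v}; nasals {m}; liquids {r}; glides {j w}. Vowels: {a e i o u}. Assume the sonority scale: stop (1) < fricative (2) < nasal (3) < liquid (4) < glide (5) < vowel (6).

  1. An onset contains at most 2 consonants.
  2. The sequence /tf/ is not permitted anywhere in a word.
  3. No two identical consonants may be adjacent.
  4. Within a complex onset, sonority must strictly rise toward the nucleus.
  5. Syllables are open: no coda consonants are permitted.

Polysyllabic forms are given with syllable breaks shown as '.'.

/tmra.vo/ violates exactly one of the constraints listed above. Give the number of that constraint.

1

/tmra.vo/: syllable 1 onset /tmr/ has 3 consonants (> 2).
This is a violation of constraint 1: "An onset contains at most 2 consonants."
The remaining constraints (2, 3, 4, 5) are satisfied.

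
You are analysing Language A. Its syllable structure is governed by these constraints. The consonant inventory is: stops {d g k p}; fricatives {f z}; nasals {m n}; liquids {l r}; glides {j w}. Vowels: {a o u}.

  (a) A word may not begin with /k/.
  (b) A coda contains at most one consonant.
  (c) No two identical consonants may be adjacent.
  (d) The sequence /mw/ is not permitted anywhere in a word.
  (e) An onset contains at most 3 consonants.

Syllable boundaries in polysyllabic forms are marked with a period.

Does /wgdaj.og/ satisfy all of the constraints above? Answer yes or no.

yes

/wgdaj.og/ — σ1 onset /wgd/ (3C), coda /j/ ok; σ2 onset /∅/, coda /g/ ok → well-formed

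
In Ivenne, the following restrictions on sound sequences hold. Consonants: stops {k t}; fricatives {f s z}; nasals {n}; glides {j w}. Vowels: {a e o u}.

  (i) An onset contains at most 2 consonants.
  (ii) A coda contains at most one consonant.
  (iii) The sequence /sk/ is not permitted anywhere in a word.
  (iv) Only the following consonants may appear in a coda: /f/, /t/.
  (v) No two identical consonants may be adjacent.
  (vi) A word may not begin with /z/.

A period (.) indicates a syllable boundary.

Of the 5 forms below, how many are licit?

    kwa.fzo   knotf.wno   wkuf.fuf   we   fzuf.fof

2

kwa.fzo — σ1 onset /kw/ (2C), coda /∅/ ok; σ2 onset /fz/ (2C), coda /∅/ ok → licit
knotf.wno — violates constraint (ii): syllable 1 coda /tf/ has 2 consonants (> 1) → illicit
wkuf.fuf — violates constraint (v): adjacent identical consonants /ff/ → illicit
we — σ1 onset /w/, coda /∅/ ok → licit
fzuf.fof — violates constraint (v): adjacent identical consonants /ff/ → illicit
Licit: kwa.fzo, we → 2.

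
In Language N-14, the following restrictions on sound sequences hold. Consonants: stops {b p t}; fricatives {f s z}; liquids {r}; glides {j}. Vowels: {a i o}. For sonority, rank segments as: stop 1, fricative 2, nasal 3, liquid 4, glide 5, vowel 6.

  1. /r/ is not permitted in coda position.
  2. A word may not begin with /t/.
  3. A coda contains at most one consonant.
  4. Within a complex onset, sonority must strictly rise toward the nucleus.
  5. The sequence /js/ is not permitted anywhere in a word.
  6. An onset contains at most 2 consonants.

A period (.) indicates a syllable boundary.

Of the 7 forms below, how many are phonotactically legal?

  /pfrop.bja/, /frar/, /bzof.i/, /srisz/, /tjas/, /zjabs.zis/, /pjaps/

/pfrop.bja/ — violates constraint 6: syllable 1 onset /pfr/ has 3 consonants (> 2) → phonotactically illegal
/frar/ — violates constraint 1: syllable 1 coda contains /r/ → phonotactically illegal
/bzof.i/ — σ1 onset /bz/ (1→2 rises), coda /f/ ok; σ2 onset /∅/, coda /∅/ ok → phonotactically legal
/srisz/ — violates constraint 3: syllable 1 coda /sz/ has 2 consonants (> 1) → phonotactically illegal
/tjas/ — violates constraint 2: word begins with /t/ → phonotactically illegal
/zjabs.zis/ — violates constraint 3: syllable 1 coda /bs/ has 2 consonants (> 1) → phonotactically illegal
/pjaps/ — violates constraint 3: syllable 1 coda /ps/ has 2 consonants (> 1) → phonotactically illegal
Phonotactically legal: /bzof.i/ → 1.

1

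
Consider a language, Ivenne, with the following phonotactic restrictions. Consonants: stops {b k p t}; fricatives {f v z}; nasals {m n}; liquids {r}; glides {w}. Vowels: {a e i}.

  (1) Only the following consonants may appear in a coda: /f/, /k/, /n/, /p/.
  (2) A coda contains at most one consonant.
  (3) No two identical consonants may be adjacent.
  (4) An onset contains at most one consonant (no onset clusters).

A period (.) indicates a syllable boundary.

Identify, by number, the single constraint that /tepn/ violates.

/tepn/: syllable 1 coda /pn/ has 2 consonants (> 1).
This is a violation of constraint 2: "A coda contains at most one consonant."
The remaining constraints (1, 3, 4) are satisfied.

2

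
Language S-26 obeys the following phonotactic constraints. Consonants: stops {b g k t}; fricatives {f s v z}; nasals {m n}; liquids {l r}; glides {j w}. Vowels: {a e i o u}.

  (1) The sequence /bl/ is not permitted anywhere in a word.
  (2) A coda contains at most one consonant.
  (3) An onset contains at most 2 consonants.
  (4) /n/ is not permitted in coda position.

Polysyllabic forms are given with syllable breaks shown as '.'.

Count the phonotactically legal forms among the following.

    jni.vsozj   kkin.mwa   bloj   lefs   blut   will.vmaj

jni.vsozj — violates constraint 2: syllable 2 coda /zj/ has 2 consonants (> 1) → phonotactically illegal
kkin.mwa — violates constraint 4: syllable 1 coda contains /n/ → phonotactically illegal
bloj — violates constraint 1: contains banned sequence /bl/ → phonotactically illegal
lefs — violates constraint 2: syllable 1 coda /fs/ has 2 consonants (> 1) → phonotactically illegal
blut — violates constraint 1: contains banned sequence /bl/ → phonotactically illegal
will.vmaj — violates constraint 2: syllable 1 coda /ll/ has 2 consonants (> 1) → phonotactically illegal
No form is phonotactically legal → 0.

0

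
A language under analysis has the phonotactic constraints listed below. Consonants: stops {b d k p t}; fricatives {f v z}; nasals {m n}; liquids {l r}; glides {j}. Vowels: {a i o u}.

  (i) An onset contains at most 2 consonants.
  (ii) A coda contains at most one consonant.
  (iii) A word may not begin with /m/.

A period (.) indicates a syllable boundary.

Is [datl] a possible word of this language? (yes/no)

[datl] — violates constraint (ii): syllable 1 coda /tl/ has 2 consonants (> 1) → illicit

no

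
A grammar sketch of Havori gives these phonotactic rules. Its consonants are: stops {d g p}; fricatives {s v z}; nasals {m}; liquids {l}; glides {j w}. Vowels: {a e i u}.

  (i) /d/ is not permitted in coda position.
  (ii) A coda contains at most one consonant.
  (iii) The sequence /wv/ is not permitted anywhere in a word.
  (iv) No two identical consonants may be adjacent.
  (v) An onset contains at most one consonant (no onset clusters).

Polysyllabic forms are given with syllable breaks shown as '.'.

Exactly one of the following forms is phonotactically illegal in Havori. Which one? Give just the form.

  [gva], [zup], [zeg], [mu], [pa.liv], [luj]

[gva] — violates constraint (v): syllable 1 onset /gv/ has 2 consonants (> 1) → phonotactically illegal
[zup] — σ1 onset /z/, coda /p/ ok → phonotactically legal
[zeg] — σ1 onset /z/, coda /g/ ok → phonotactically legal
[mu] — σ1 onset /m/, coda /∅/ ok → phonotactically legal
[pa.liv] — σ1 onset /p/, coda /∅/ ok; σ2 onset /l/, coda /v/ ok → phonotactically legal
[luj] — σ1 onset /l/, coda /j/ ok → phonotactically legal

[gva]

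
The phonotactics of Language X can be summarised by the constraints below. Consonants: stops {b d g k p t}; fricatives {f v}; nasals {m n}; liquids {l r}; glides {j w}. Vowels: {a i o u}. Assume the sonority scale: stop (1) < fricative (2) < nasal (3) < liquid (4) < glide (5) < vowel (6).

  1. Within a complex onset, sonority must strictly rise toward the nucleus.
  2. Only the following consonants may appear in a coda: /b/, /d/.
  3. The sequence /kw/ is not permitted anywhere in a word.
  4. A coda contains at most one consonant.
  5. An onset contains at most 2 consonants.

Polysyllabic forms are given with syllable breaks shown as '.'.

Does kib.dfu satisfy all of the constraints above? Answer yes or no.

yes

kib.dfu — σ1 onset /k/, coda /b/ ok; σ2 onset /df/ (1→2 rises), coda /∅/ ok → well-formed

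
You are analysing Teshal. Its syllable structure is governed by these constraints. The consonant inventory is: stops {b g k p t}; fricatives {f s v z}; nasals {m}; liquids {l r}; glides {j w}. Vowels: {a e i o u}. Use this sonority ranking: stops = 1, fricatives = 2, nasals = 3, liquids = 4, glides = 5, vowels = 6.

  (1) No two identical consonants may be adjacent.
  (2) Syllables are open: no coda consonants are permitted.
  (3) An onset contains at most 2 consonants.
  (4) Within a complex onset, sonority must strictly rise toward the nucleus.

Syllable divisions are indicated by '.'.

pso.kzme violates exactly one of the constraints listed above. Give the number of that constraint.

3

pso.kzme: syllable 2 onset /kzm/ has 3 consonants (> 2).
This is a violation of constraint 3: "An onset contains at most 2 consonants."
The remaining constraints (1, 2, 4) are satisfied.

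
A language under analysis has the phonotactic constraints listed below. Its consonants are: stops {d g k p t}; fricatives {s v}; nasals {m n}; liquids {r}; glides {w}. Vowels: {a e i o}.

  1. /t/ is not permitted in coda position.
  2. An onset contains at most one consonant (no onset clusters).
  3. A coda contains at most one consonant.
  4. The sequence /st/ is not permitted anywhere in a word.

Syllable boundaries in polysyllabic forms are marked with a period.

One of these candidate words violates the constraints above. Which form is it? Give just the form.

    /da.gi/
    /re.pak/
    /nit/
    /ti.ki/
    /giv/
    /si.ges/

/nit/

/da.gi/ — σ1 onset /d/, coda /∅/ ok; σ2 onset /g/, coda /∅/ ok → phonotactically legal
/re.pak/ — σ1 onset /r/, coda /∅/ ok; σ2 onset /p/, coda /k/ ok → phonotactically legal
/nit/ — violates constraint 1: syllable 1 coda contains /t/ → phonotactically illegal
/ti.ki/ — σ1 onset /t/, coda /∅/ ok; σ2 onset /k/, coda /∅/ ok → phonotactically legal
/giv/ — σ1 onset /g/, coda /v/ ok → phonotactically legal
/si.ges/ — σ1 onset /s/, coda /∅/ ok; σ2 onset /g/, coda /s/ ok → phonotactically legal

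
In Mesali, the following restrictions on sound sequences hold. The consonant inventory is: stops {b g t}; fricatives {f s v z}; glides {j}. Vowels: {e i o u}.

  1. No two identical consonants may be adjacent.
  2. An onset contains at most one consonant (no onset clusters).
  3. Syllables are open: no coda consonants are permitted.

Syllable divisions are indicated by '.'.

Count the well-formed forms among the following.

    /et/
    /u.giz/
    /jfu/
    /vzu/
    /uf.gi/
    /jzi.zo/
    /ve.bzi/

/et/ — violates constraint 3: syllable 1 coda /t/ has 1 consonant (> 0) → ill-formed
/u.giz/ — violates constraint 3: syllable 2 coda /z/ has 1 consonant (> 0) → ill-formed
/jfu/ — violates constraint 2: syllable 1 onset /jf/ has 2 consonants (> 1) → ill-formed
/vzu/ — violates constraint 2: syllable 1 onset /vz/ has 2 consonants (> 1) → ill-formed
/uf.gi/ — violates constraint 3: syllable 1 coda /f/ has 1 consonant (> 0) → ill-formed
/jzi.zo/ — violates constraint 2: syllable 1 onset /jz/ has 2 consonants (> 1) → ill-formed
/ve.bzi/ — violates constraint 2: syllable 2 onset /bz/ has 2 consonants (> 1) → ill-formed
No form is well-formed → 0.

0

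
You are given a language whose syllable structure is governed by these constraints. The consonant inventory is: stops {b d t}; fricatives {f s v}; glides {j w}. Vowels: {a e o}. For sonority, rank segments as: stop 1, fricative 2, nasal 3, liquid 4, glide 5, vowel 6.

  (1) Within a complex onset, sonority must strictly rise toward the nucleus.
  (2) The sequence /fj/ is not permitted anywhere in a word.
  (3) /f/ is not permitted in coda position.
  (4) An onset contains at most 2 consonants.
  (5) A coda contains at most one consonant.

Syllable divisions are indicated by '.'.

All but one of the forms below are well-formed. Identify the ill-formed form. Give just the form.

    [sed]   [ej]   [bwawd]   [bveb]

[bwawd]

[sed] — σ1 onset /s/, coda /d/ ok → well-formed
[ej] — σ1 onset /∅/, coda /j/ ok → well-formed
[bwawd] — violates constraint 5: syllable 1 coda /wd/ has 2 consonants (> 1) → ill-formed
[bveb] — σ1 onset /bv/ (1→2 rises), coda /b/ ok → well-formed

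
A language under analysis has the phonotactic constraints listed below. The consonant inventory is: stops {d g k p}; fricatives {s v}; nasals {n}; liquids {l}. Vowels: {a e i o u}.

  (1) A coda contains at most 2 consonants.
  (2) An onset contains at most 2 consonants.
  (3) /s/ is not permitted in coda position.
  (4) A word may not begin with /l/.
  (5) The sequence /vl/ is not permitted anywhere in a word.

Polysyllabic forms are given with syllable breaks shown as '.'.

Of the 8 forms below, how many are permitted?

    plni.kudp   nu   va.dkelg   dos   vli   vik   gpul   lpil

plni.kudp — violates constraint 2: syllable 1 onset /pln/ has 3 consonants (> 2) → not permitted
nu — σ1 onset /n/, coda /∅/ ok → permitted
va.dkelg — σ1 onset /v/, coda /∅/ ok; σ2 onset /dk/ (2C), coda /lg/ (2C) ok → permitted
dos — violates constraint 3: syllable 1 coda contains /s/ → not permitted
vli — violates constraint 5: contains banned sequence /vl/ → not permitted
vik — σ1 onset /v/, coda /k/ ok → permitted
gpul — σ1 onset /gp/ (2C), coda /l/ ok → permitted
lpil — violates constraint 4: word begins with /l/ → not permitted
Permitted: nu, va.dkelg, vik, gpul → 4.

4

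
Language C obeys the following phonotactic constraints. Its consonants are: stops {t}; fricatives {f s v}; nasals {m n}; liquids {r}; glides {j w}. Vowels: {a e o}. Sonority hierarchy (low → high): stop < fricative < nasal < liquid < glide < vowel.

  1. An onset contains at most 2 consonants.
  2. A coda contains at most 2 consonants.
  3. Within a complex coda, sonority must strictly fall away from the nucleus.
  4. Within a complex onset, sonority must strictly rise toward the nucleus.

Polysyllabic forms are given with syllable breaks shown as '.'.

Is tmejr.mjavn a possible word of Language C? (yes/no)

tmejr.mjavn — violates constraint 3: syllable 2 coda /vn/: /v/ (fricative, 2) → /n/ (nasal, 3) does not fall → ill-formed

no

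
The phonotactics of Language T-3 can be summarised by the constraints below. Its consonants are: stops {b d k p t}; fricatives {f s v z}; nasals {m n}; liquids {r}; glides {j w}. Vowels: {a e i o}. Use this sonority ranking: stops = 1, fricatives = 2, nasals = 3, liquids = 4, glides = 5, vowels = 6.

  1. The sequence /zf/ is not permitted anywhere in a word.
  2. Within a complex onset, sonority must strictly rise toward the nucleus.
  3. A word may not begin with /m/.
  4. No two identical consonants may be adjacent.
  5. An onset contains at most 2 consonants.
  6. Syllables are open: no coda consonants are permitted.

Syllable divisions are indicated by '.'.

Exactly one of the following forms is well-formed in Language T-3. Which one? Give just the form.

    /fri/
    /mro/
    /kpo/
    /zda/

/fri/ — σ1 onset /fr/ (2→4 rises), coda /∅/ ok → well-formed
/mro/ — violates constraint 3: word begins with /m/ → ill-formed
/kpo/ — violates constraint 2: syllable 1 onset /kp/: /k/ (stop, 1) → /p/ (stop, 1) does not rise → ill-formed
/zda/ — violates constraint 2: syllable 1 onset /zd/: /z/ (fricative, 2) → /d/ (stop, 1) does not rise → ill-formed

/fri/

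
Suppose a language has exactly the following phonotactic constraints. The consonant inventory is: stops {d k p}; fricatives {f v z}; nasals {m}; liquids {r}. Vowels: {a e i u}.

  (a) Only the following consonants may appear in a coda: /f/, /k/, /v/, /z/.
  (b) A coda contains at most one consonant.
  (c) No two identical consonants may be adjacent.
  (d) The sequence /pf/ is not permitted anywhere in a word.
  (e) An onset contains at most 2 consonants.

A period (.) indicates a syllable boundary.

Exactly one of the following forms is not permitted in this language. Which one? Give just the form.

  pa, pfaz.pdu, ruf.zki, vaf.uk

pa — σ1 onset /p/, coda /∅/ ok → permitted
pfaz.pdu — violates constraint (d): contains banned sequence /pf/ → not permitted
ruf.zki — σ1 onset /r/, coda /f/ ok; σ2 onset /zk/ (2C), coda /∅/ ok → permitted
vaf.uk — σ1 onset /v/, coda /f/ ok; σ2 onset /∅/, coda /k/ ok → permitted

pfaz.pdu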